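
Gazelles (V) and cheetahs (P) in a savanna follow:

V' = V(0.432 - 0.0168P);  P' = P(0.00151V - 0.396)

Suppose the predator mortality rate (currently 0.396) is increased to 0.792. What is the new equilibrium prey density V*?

V* ≈ 525

At the interior fixed point, setting dP/dt = 0 with P > 0 fixes V* = (predator death rate)/(VP coefficient) — independent of the other coefficients.
With the change, V* = 0.792/0.00151 = 525; it rises from 262.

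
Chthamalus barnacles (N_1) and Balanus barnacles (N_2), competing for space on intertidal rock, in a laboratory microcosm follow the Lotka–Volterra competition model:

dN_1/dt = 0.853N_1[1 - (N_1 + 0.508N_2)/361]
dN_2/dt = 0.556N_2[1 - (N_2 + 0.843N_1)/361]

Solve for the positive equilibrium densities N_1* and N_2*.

Setting both brackets to zero gives the nullclines N_1 + 0.508N_2 = 361 and 0.843N_1 + N_2 = 361.
Substituting N_2 = 361 - 0.843N_1 into the first: N_1(1 - 0.508·0.843) = 361 - 0.508·361.
So N_1* = 178/0.572 = 311, and then N_2* = 361 - 0.843·311 = 99.1.

N_1* ≈ 311, N_2* ≈ 99.1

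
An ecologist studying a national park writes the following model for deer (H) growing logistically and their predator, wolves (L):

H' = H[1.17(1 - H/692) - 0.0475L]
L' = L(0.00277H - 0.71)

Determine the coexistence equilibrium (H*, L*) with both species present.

H* ≈ 256, L* ≈ 15.5

From dL/dt = 0 with L > 0: 0.00277H* = 0.71, so H* = 256.
Substitute into dH/dt = 0: 1.17(1 - 256/692) = 0.0475L*.
The bracket is 0.63, giving L* = 0.737/0.0475 = 15.5.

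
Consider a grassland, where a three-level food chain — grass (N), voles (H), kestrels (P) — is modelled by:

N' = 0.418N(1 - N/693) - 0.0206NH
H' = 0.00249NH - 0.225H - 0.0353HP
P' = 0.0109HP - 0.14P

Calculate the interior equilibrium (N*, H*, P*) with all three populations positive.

From dP/dt = 0: 0.0109H* = 0.14, so H* = 12.8.
From dN/dt = 0: 0.418(1 - N*/693) = 0.0206·12.8, giving N* = 693·(1 - 0.633) = 254.
From dH/dt = 0: 0.00249·254 - 0.225 = 0.0353P*, so P* = 0.408/0.0353 = 11.6.

N* ≈ 254, H* ≈ 12.8, P* ≈ 11.6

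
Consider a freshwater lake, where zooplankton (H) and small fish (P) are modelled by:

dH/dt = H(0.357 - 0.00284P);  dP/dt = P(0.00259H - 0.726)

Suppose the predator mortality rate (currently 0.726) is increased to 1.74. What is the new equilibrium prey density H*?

At the interior fixed point, setting dP/dt = 0 with P > 0 fixes H* = (predator death rate)/(HP coefficient) — independent of the other coefficients.
With the change, H* = 1.74/0.00259 = 672; it rises from 280.

H* ≈ 672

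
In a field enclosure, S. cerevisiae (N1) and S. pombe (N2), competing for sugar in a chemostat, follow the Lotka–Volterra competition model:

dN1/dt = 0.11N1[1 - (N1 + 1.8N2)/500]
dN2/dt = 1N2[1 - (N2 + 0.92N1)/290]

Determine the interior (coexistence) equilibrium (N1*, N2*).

Setting both brackets to zero gives the nullclines N1 + 1.8N2 = 500 and 0.92N1 + N2 = 290.
Substituting N2 = 290 - 0.92N1 into the first: N1(1 - 1.8·0.92) = 500 - 1.8·290.
So N1* = -22/-0.656 = 33.5, and then N2* = 290 - 0.92·33.5 = 259.

N1* ≈ 33.5, N2* ≈ 259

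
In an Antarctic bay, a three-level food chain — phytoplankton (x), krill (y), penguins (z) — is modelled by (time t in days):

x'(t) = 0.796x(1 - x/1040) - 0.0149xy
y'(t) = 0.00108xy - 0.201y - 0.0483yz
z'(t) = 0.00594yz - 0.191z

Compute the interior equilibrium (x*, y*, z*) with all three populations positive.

From dz/dt = 0: 0.00594y* = 0.191, so y* = 32.2.
From dx/dt = 0: 0.796(1 - x*/1040) = 0.0149·32.2, giving x* = 1040·(1 - 0.602) = 414.
From dy/dt = 0: 0.00108·414 - 0.201 = 0.0483z*, so z* = 0.246/0.0483 = 5.1.

x* ≈ 414, y* ≈ 32.2, z* ≈ 5.1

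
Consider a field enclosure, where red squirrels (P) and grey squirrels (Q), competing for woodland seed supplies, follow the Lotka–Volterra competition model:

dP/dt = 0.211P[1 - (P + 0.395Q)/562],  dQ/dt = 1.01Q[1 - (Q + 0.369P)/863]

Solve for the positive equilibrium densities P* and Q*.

P* ≈ 259, Q* ≈ 767

Setting both brackets to zero gives the nullclines P + 0.395Q = 562 and 0.369P + Q = 863.
Substituting Q = 863 - 0.369P into the first: P(1 - 0.395·0.369) = 562 - 0.395·863.
So P* = 221/0.854 = 259, and then Q* = 863 - 0.369·259 = 767.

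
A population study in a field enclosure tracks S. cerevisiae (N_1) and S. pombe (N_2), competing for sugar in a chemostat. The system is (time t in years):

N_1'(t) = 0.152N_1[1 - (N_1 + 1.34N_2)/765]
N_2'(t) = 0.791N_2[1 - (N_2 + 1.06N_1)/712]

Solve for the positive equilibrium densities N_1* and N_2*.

Setting both brackets to zero gives the nullclines N_1 + 1.34N_2 = 765 and 1.06N_1 + N_2 = 712.
Substituting N_2 = 712 - 1.06N_1 into the first: N_1(1 - 1.34·1.06) = 765 - 1.34·712.
So N_1* = -189/-0.42 = 450, and then N_2* = 712 - 1.06·450 = 235.

N_1* ≈ 450, N_2* ≈ 235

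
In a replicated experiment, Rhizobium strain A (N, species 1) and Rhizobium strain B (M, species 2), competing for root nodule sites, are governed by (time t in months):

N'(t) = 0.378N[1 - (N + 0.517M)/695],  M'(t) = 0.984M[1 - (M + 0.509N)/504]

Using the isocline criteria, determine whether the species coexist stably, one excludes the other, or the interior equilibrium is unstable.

stable coexistence

Compare the nullcline intercepts: K1/α12 = 695/0.517 = 1340 > K2 = 504; K2/α21 = 504/0.509 = 990 > K1 = 695.
Since both inequalities hold, each species can invade when rare, so the interior equilibrium is stable.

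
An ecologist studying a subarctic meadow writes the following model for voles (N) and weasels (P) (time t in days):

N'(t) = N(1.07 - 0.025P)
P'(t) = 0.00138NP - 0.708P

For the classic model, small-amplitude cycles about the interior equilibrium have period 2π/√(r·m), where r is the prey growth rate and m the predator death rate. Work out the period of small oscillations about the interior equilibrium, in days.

Here r = 1.07 and m = 0.708, so r·m = 0.758.
ω = √0.758 = 0.87 per day, hence T = 2π/ω ≈ 7.22 days.

T ≈ 7.22 days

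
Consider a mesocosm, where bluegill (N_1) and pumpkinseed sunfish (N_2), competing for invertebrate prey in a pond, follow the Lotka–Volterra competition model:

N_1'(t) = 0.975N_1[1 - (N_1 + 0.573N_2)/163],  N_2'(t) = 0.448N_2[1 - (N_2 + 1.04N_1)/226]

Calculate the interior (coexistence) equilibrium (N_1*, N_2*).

N_1* ≈ 82.9, N_2* ≈ 140

Setting both brackets to zero gives the nullclines N_1 + 0.573N_2 = 163 and 1.04N_1 + N_2 = 226.
Substituting N_2 = 226 - 1.04N_1 into the first: N_1(1 - 0.573·1.04) = 163 - 0.573·226.
So N_1* = 33.5/0.404 = 82.9, and then N_2* = 226 - 1.04·82.9 = 140.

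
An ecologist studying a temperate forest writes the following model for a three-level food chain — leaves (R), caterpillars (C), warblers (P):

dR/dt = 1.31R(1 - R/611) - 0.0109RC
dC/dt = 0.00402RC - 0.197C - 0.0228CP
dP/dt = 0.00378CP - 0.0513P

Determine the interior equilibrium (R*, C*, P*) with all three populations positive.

From dP/dt = 0: 0.00378C* = 0.0513, so C* = 13.6.
From dR/dt = 0: 1.31(1 - R*/611) = 0.0109·13.6, giving R* = 611·(1 - 0.113) = 542.
From dC/dt = 0: 0.00402·542 - 0.197 = 0.0228P*, so P* = 1.98/0.0228 = 86.9.

R* ≈ 542, C* ≈ 13.6, P* ≈ 86.9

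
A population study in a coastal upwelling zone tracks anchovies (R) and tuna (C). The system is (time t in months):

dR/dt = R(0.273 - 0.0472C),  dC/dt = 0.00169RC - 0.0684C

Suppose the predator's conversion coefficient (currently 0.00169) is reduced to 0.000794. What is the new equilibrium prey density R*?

R* ≈ 86.1

At the interior fixed point, setting dC/dt = 0 with C > 0 fixes R* = (predator death rate)/(RC coefficient) — independent of the other coefficients.
With the change, R* = 0.0684/0.000794 = 86.1; it rises from 40.5.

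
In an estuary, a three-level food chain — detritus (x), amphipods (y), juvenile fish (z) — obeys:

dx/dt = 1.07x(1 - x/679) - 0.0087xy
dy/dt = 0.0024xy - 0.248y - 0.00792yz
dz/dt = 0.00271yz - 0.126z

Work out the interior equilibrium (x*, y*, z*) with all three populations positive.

x* ≈ 422, y* ≈ 46.5, z* ≈ 96.7

From dz/dt = 0: 0.00271y* = 0.126, so y* = 46.5.
From dx/dt = 0: 1.07(1 - x*/679) = 0.0087·46.5, giving x* = 679·(1 - 0.378) = 422.
From dy/dt = 0: 0.0024·422 - 0.248 = 0.00792z*, so z* = 0.766/0.00792 = 96.7.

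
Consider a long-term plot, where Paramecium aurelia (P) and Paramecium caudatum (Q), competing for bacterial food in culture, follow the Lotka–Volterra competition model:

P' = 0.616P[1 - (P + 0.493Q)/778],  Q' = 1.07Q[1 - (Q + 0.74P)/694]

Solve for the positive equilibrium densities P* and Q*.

P* ≈ 686, Q* ≈ 186

Setting both brackets to zero gives the nullclines P + 0.493Q = 778 and 0.74P + Q = 694.
Substituting Q = 694 - 0.74P into the first: P(1 - 0.493·0.74) = 778 - 0.493·694.
So P* = 436/0.635 = 686, and then Q* = 694 - 0.74·686 = 186.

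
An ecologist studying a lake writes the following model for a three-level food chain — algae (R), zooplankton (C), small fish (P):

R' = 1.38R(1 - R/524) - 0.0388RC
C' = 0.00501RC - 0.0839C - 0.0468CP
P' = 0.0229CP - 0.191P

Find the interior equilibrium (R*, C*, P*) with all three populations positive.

From dP/dt = 0: 0.0229C* = 0.191, so C* = 8.34.
From dR/dt = 0: 1.38(1 - R*/524) = 0.0388·8.34, giving R* = 524·(1 - 0.235) = 401.
From dC/dt = 0: 0.00501·401 - 0.0839 = 0.0468P*, so P* = 1.93/0.0468 = 41.1.

R* ≈ 401, C* ≈ 8.34, P* ≈ 41.1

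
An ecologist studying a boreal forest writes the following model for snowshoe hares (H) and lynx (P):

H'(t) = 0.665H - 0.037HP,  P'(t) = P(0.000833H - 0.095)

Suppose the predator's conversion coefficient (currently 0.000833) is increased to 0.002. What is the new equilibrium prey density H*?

H* ≈ 47.5

At the interior fixed point, setting dP/dt = 0 with P > 0 fixes H* = (predator death rate)/(HP coefficient) — independent of the other coefficients.
With the change, H* = 0.095/0.002 = 47.5; it falls from 114.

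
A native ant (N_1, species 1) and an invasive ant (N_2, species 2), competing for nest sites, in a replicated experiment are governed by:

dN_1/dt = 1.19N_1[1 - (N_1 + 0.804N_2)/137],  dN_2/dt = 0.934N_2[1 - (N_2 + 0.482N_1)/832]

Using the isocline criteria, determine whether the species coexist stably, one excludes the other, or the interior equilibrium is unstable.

species 2 excludes species 1

Compare the nullcline intercepts: K1/α12 = 137/0.804 = 170 < K2 = 832; K2/α21 = 832/0.482 = 1730 > K1 = 137.
Since the inequalities point opposite ways, species 2 can invade but species 1 cannot.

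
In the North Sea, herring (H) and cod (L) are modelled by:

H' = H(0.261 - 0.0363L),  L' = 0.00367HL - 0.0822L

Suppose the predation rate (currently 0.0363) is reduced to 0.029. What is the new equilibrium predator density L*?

L* ≈ 9

At the interior fixed point, setting dH/dt = 0 with H > 0 fixes L* = (prey growth rate)/(HL coefficient) — independent of the other coefficients.
With the change, L* = 0.261/0.029 = 9; it rises from 7.19.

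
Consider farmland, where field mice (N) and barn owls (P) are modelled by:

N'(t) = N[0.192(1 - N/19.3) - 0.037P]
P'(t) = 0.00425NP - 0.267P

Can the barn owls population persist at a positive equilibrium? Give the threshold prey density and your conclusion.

Threshold N = 62.8; K < 62.8, so no, the predator goes extinct.

The predator equation gives dP/dt > 0 only when N > 0.267/0.00425 = 62.8.
Without the predator, N → K = 19.3. Since 19.3 < 62.8, the predator cannot invade.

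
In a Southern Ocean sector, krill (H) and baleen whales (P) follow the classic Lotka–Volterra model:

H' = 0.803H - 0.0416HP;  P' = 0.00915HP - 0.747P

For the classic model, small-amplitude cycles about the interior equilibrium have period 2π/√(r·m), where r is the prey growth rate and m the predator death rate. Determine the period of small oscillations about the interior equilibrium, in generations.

T ≈ 8.11 generations

Here r = 0.803 and m = 0.747, so r·m = 0.6.
ω = √0.6 = 0.774 per generation, hence T = 2π/ω ≈ 8.11 generations.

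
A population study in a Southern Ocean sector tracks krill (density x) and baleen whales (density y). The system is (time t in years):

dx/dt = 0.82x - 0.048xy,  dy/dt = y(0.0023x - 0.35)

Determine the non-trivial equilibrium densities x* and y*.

Set dy/dt = 0 with y > 0: 0.0023x - 0.35 = 0, so x* = 0.35/0.0023 = 152.
Set dx/dt = 0 with x > 0: 0.82 - 0.048y = 0, so y* = 0.82/0.048 = 17.1.

x* ≈ 152, y* ≈ 17.1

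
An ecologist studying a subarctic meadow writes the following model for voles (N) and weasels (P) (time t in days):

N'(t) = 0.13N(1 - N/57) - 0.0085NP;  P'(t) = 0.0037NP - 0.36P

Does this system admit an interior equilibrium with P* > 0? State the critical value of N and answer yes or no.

The predator equation gives dP/dt > 0 only when N > 0.36/0.0037 = 97.3.
Without the predator, N → K = 57. Since 57 < 97.3, the predator cannot invade.

Threshold N = 97.3; K < 97.3, so no, the predator goes extinct.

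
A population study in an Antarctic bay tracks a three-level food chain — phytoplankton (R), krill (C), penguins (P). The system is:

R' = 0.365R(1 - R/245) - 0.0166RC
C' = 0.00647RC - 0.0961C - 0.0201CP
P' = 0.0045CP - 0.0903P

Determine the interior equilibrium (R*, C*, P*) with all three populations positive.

From dP/dt = 0: 0.0045C* = 0.0903, so C* = 20.1.
From dR/dt = 0: 0.365(1 - R*/245) = 0.0166·20.1, giving R* = 245·(1 - 0.913) = 21.4.
From dC/dt = 0: 0.00647·21.4 - 0.0961 = 0.0201P*, so P* = 0.0424/0.0201 = 2.11.

R* ≈ 21.4, C* ≈ 20.1, P* ≈ 2.11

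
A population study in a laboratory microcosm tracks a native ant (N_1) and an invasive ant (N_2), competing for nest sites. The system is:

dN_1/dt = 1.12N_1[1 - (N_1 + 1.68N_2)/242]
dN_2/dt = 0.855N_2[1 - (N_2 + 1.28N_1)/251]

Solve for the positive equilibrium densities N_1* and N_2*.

N_1* ≈ 156, N_2* ≈ 51.1

Setting both brackets to zero gives the nullclines N_1 + 1.68N_2 = 242 and 1.28N_1 + N_2 = 251.
Substituting N_2 = 251 - 1.28N_1 into the first: N_1(1 - 1.68·1.28) = 242 - 1.68·251.
So N_1* = -180/-1.15 = 156, and then N_2* = 251 - 1.28·156 = 51.1.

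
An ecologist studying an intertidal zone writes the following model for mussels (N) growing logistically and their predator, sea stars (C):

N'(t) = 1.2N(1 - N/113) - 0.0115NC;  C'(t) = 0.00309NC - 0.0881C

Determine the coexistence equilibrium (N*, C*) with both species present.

From dC/dt = 0 with C > 0: 0.00309N* = 0.0881, so N* = 28.5.
Substitute into dN/dt = 0: 1.2(1 - 28.5/113) = 0.0115C*.
The bracket is 0.748, giving C* = 0.897/0.0115 = 78.

N* ≈ 28.5, C* ≈ 78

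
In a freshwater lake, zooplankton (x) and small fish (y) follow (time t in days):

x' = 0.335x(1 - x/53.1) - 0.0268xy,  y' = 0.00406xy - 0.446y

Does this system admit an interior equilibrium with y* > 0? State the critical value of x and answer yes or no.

Threshold x = 110; K < 110, so no, the predator goes extinct.

The predator equation gives dy/dt > 0 only when x > 0.446/0.00406 = 110.
Without the predator, x → K = 53.1. Since 53.1 < 110, the predator cannot invade.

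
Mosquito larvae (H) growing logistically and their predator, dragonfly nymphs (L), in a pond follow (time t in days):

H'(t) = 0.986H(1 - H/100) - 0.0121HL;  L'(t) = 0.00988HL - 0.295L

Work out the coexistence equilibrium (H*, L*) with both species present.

H* ≈ 29.9, L* ≈ 57.2

From dL/dt = 0 with L > 0: 0.00988H* = 0.295, so H* = 29.9.
Substitute into dH/dt = 0: 0.986(1 - 29.9/100) = 0.0121L*.
The bracket is 0.701, giving L* = 0.692/0.0121 = 57.2.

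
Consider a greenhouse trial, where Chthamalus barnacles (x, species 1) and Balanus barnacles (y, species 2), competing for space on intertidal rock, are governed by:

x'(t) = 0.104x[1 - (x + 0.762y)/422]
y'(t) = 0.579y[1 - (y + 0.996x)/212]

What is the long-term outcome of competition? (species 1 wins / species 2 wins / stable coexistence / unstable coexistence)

Compare the nullcline intercepts: K1/α12 = 422/0.762 = 554 > K2 = 212; K2/α21 = 212/0.996 = 213 < K1 = 422.
Since the inequalities point opposite ways, species 1 can invade but species 2 cannot.

species 1 excludes species 2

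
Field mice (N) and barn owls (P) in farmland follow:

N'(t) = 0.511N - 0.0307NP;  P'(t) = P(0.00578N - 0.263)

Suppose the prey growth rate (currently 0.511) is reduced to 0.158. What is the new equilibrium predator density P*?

At the interior fixed point, setting dN/dt = 0 with N > 0 fixes P* = (prey growth rate)/(NP coefficient) — independent of the other coefficients.
With the change, P* = 0.158/0.0307 = 5.15; it falls from 16.6.

P* ≈ 5.15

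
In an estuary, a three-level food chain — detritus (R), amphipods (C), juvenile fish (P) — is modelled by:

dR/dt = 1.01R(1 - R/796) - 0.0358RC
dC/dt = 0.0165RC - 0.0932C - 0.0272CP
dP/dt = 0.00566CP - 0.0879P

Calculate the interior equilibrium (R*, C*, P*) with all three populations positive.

From dP/dt = 0: 0.00566C* = 0.0879, so C* = 15.5.
From dR/dt = 0: 1.01(1 - R*/796) = 0.0358·15.5, giving R* = 796·(1 - 0.55) = 358.
From dC/dt = 0: 0.0165·358 - 0.0932 = 0.0272P*, so P* = 5.81/0.0272 = 214.

R* ≈ 358, C* ≈ 15.5, P* ≈ 214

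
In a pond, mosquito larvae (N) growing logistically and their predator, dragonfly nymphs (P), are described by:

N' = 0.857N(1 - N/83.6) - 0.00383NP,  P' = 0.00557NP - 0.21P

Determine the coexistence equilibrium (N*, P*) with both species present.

From dP/dt = 0 with P > 0: 0.00557N* = 0.21, so N* = 37.7.
Substitute into dN/dt = 0: 0.857(1 - 37.7/83.6) = 0.00383P*.
The bracket is 0.549, giving P* = 0.471/0.00383 = 123.

N* ≈ 37.7, P* ≈ 123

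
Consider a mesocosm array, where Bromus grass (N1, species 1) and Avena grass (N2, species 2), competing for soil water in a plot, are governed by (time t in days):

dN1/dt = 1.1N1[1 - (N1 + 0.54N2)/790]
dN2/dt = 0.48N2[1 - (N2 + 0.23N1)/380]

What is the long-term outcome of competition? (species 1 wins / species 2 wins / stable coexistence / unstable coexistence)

Compare the nullcline intercepts: K1/α12 = 790/0.54 = 1460 > K2 = 380; K2/α21 = 380/0.23 = 1650 > K1 = 790.
Since both inequalities hold, each species can invade when rare, so the interior equilibrium is stable.

stable coexistence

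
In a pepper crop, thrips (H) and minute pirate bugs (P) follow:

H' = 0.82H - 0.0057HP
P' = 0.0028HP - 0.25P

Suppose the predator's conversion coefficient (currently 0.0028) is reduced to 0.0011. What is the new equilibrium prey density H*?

H* ≈ 227

At the interior fixed point, setting dP/dt = 0 with P > 0 fixes H* = (predator death rate)/(HP coefficient) — independent of the other coefficients.
With the change, H* = 0.25/0.0011 = 227; it rises from 89.3.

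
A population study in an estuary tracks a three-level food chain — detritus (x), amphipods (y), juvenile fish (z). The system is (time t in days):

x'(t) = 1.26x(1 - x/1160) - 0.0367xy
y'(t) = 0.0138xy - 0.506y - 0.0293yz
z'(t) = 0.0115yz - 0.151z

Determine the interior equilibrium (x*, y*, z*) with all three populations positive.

From dz/dt = 0: 0.0115y* = 0.151, so y* = 13.1.
From dx/dt = 0: 1.26(1 - x*/1160) = 0.0367·13.1, giving x* = 1160·(1 - 0.382) = 716.
From dy/dt = 0: 0.0138·716 - 0.506 = 0.0293z*, so z* = 9.38/0.0293 = 320.

x* ≈ 716, y* ≈ 13.1, z* ≈ 320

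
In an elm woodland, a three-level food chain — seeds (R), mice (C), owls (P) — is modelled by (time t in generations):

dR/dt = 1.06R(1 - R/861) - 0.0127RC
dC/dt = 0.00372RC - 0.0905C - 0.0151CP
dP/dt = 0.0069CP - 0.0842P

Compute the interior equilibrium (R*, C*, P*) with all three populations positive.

R* ≈ 735, C* ≈ 12.2, P* ≈ 175

From dP/dt = 0: 0.0069C* = 0.0842, so C* = 12.2.
From dR/dt = 0: 1.06(1 - R*/861) = 0.0127·12.2, giving R* = 861·(1 - 0.146) = 735.
From dC/dt = 0: 0.00372·735 - 0.0905 = 0.0151P*, so P* = 2.64/0.0151 = 175.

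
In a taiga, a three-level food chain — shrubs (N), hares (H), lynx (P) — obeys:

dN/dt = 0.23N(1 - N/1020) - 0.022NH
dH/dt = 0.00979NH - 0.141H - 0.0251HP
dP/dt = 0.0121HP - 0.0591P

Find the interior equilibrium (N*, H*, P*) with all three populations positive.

N* ≈ 543, H* ≈ 4.88, P* ≈ 206

From dP/dt = 0: 0.0121H* = 0.0591, so H* = 4.88.
From dN/dt = 0: 0.23(1 - N*/1020) = 0.022·4.88, giving N* = 1020·(1 - 0.467) = 543.
From dH/dt = 0: 0.00979·543 - 0.141 = 0.0251P*, so P* = 5.18/0.0251 = 206.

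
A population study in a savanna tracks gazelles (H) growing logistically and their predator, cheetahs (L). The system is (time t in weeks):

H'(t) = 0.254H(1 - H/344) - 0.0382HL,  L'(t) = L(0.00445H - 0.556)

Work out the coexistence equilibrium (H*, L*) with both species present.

H* ≈ 125, L* ≈ 4.23

From dL/dt = 0 with L > 0: 0.00445H* = 0.556, so H* = 125.
Substitute into dH/dt = 0: 0.254(1 - 125/344) = 0.0382L*.
The bracket is 0.637, giving L* = 0.162/0.0382 = 4.23.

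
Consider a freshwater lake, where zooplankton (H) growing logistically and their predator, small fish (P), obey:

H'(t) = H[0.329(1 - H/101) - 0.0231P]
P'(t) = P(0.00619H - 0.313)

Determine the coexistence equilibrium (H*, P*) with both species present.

From dP/dt = 0 with P > 0: 0.00619H* = 0.313, so H* = 50.6.
Substitute into dH/dt = 0: 0.329(1 - 50.6/101) = 0.0231P*.
The bracket is 0.499, giving P* = 0.164/0.0231 = 7.11.

H* ≈ 50.6, P* ≈ 7.11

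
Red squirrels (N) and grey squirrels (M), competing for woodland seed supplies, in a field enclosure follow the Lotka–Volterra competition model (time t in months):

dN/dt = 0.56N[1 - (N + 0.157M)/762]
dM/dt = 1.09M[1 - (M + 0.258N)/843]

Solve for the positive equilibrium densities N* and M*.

Setting both brackets to zero gives the nullclines N + 0.157M = 762 and 0.258N + M = 843.
Substituting M = 843 - 0.258N into the first: N(1 - 0.157·0.258) = 762 - 0.157·843.
So N* = 630/0.959 = 656, and then M* = 843 - 0.258·656 = 674.

N* ≈ 656, M* ≈ 674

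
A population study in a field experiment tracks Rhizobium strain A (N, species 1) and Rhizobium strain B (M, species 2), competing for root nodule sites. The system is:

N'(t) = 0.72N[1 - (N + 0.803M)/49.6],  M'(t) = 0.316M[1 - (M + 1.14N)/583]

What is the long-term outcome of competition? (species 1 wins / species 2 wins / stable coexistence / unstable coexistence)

Compare the nullcline intercepts: K1/α12 = 49.6/0.803 = 61.8 < K2 = 583; K2/α21 = 583/1.14 = 511 > K1 = 49.6.
Since the inequalities point opposite ways, species 2 can invade but species 1 cannot.

species 2 excludes species 1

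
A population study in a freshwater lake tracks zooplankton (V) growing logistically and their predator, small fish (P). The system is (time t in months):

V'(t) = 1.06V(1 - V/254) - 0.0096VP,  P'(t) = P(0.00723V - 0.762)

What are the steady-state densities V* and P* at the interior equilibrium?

V* ≈ 105, P* ≈ 64.6

From dP/dt = 0 with P > 0: 0.00723V* = 0.762, so V* = 105.
Substitute into dV/dt = 0: 1.06(1 - 105/254) = 0.0096P*.
The bracket is 0.585, giving P* = 0.62/0.0096 = 64.6.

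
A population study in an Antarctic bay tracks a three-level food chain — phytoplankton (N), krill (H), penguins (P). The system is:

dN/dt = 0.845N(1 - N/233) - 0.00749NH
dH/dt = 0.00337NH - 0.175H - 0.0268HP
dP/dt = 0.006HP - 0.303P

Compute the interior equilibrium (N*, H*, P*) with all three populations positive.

From dP/dt = 0: 0.006H* = 0.303, so H* = 50.5.
From dN/dt = 0: 0.845(1 - N*/233) = 0.00749·50.5, giving N* = 233·(1 - 0.448) = 129.
From dH/dt = 0: 0.00337·129 - 0.175 = 0.0268P*, so P* = 0.259/0.0268 = 9.65.

N* ≈ 129, H* ≈ 50.5, P* ≈ 9.65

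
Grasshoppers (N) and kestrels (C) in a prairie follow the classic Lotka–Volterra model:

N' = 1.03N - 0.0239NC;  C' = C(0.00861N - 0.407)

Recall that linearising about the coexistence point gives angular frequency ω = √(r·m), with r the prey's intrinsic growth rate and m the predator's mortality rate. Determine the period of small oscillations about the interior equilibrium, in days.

T ≈ 9.7 days

Here r = 1.03 and m = 0.407, so r·m = 0.419.
ω = √0.419 = 0.647 per day, hence T = 2π/ω ≈ 9.7 days.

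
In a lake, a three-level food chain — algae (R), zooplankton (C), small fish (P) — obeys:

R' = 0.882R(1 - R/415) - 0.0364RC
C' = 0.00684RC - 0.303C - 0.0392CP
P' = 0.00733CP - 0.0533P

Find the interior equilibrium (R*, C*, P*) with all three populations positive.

R* ≈ 290, C* ≈ 7.27, P* ≈ 43

From dP/dt = 0: 0.00733C* = 0.0533, so C* = 7.27.
From dR/dt = 0: 0.882(1 - R*/415) = 0.0364·7.27, giving R* = 415·(1 - 0.3) = 290.
From dC/dt = 0: 0.00684·290 - 0.303 = 0.0392P*, so P* = 1.68/0.0392 = 43.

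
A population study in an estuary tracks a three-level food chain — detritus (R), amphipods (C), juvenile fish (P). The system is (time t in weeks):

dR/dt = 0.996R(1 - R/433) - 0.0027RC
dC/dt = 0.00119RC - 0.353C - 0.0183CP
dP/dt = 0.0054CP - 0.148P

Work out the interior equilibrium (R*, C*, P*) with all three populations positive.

R* ≈ 401, C* ≈ 27.4, P* ≈ 6.78

From dP/dt = 0: 0.0054C* = 0.148, so C* = 27.4.
From dR/dt = 0: 0.996(1 - R*/433) = 0.0027·27.4, giving R* = 433·(1 - 0.0743) = 401.
From dC/dt = 0: 0.00119·401 - 0.353 = 0.0183P*, so P* = 0.124/0.0183 = 6.78.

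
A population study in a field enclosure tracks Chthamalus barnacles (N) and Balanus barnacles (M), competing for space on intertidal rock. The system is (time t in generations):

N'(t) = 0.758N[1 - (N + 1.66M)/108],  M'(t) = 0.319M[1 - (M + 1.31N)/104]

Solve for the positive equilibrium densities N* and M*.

Setting both brackets to zero gives the nullclines N + 1.66M = 108 and 1.31N + M = 104.
Substituting M = 104 - 1.31N into the first: N(1 - 1.66·1.31) = 108 - 1.66·104.
So N* = -64.6/-1.17 = 55, and then M* = 104 - 1.31·55 = 31.9.

N* ≈ 55, M* ≈ 31.9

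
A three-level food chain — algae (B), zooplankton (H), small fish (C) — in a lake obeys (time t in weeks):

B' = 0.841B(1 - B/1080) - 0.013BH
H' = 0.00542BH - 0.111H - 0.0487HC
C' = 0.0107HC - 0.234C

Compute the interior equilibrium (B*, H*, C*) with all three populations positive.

B* ≈ 715, H* ≈ 21.9, C* ≈ 77.3

From dC/dt = 0: 0.0107H* = 0.234, so H* = 21.9.
From dB/dt = 0: 0.841(1 - B*/1080) = 0.013·21.9, giving B* = 1080·(1 - 0.338) = 715.
From dH/dt = 0: 0.00542·715 - 0.111 = 0.0487C*, so C* = 3.76/0.0487 = 77.3.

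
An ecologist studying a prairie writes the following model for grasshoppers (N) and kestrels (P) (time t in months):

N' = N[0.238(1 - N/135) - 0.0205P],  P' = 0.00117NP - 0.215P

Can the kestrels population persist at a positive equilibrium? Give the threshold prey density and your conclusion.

The predator equation gives dP/dt > 0 only when N > 0.215/0.00117 = 184.
Without the predator, N → K = 135. Since 135 < 184, the predator cannot invade.

Threshold N = 184; K < 184, so no, the predator goes extinct.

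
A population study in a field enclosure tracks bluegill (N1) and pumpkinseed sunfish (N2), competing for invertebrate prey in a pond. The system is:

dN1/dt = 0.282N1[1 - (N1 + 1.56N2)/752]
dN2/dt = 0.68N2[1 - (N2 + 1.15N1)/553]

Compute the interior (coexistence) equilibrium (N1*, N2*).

N1* ≈ 139, N2* ≈ 393

Setting both brackets to zero gives the nullclines N1 + 1.56N2 = 752 and 1.15N1 + N2 = 553.
Substituting N2 = 553 - 1.15N1 into the first: N1(1 - 1.56·1.15) = 752 - 1.56·553.
So N1* = -111/-0.794 = 139, and then N2* = 553 - 1.15·139 = 393.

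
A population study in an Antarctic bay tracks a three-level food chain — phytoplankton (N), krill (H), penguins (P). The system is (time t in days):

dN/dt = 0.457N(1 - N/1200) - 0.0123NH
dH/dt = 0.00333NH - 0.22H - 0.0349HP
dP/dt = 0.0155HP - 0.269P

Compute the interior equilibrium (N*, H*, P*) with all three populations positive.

From dP/dt = 0: 0.0155H* = 0.269, so H* = 17.4.
From dN/dt = 0: 0.457(1 - N*/1200) = 0.0123·17.4, giving N* = 1200·(1 - 0.467) = 639.
From dH/dt = 0: 0.00333·639 - 0.22 = 0.0349P*, so P* = 1.91/0.0349 = 54.7.

N* ≈ 639, H* ≈ 17.4, P* ≈ 54.7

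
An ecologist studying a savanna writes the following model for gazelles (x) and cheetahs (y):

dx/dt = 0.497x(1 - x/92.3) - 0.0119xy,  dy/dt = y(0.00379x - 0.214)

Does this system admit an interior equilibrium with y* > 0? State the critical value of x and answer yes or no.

Threshold x = 56.5; K > 56.5, so yes, the predator persists.

The predator equation gives dy/dt > 0 only when x > 0.214/0.00379 = 56.5.
Without the predator, x → K = 92.3. Since 92.3 > 56.5, the predator can invade and persist.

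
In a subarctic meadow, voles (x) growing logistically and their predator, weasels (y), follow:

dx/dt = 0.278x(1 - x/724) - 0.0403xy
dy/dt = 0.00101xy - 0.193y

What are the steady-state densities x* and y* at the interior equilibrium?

x* ≈ 191, y* ≈ 5.08

From dy/dt = 0 with y > 0: 0.00101x* = 0.193, so x* = 191.
Substitute into dx/dt = 0: 0.278(1 - 191/724) = 0.0403y*.
The bracket is 0.736, giving y* = 0.205/0.0403 = 5.08.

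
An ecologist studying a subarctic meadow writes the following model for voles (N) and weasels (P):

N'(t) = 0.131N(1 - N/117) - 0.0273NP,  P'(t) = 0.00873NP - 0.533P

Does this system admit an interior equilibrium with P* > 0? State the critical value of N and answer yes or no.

Threshold N = 61.1; K > 61.1, so yes, the predator persists.

The predator equation gives dP/dt > 0 only when N > 0.533/0.00873 = 61.1.
Without the predator, N → K = 117. Since 117 > 61.1, the predator can invade and persist.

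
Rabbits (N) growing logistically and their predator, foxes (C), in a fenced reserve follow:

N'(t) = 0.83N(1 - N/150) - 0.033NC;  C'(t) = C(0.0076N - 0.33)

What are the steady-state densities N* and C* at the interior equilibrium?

N* ≈ 43.4, C* ≈ 17.9

From dC/dt = 0 with C > 0: 0.0076N* = 0.33, so N* = 43.4.
Substitute into dN/dt = 0: 0.83(1 - 43.4/150) = 0.033C*.
The bracket is 0.711, giving C* = 0.59/0.033 = 17.9.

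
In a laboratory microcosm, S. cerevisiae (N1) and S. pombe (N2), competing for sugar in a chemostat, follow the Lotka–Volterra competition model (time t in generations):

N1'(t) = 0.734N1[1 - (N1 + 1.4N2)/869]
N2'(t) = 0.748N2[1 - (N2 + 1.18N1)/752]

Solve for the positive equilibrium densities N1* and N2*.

Setting both brackets to zero gives the nullclines N1 + 1.4N2 = 869 and 1.18N1 + N2 = 752.
Substituting N2 = 752 - 1.18N1 into the first: N1(1 - 1.4·1.18) = 869 - 1.4·752.
So N1* = -184/-0.652 = 282, and then N2* = 752 - 1.18·282 = 419.

N1* ≈ 282, N2* ≈ 419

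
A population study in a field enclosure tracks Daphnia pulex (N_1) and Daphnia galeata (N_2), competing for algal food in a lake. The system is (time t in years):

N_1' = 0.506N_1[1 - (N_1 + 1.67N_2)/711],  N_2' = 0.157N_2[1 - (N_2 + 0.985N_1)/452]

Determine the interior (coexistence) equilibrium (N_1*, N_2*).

Setting both brackets to zero gives the nullclines N_1 + 1.67N_2 = 711 and 0.985N_1 + N_2 = 452.
Substituting N_2 = 452 - 0.985N_1 into the first: N_1(1 - 1.67·0.985) = 711 - 1.67·452.
So N_1* = -43.8/-0.645 = 68, and then N_2* = 452 - 0.985·68 = 385.

N_1* ≈ 68, N_2* ≈ 385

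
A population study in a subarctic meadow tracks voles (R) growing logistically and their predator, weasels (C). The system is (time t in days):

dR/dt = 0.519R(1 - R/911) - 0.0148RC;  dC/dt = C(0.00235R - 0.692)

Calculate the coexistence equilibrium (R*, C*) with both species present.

From dC/dt = 0 with C > 0: 0.00235R* = 0.692, so R* = 294.
Substitute into dR/dt = 0: 0.519(1 - 294/911) = 0.0148C*.
The bracket is 0.677, giving C* = 0.351/0.0148 = 23.7.

R* ≈ 294, C* ≈ 23.7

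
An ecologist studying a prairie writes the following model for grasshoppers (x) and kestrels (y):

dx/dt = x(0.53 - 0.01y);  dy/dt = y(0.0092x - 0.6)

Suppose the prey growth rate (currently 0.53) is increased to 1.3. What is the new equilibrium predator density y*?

At the interior fixed point, setting dx/dt = 0 with x > 0 fixes y* = (prey growth rate)/(xy coefficient) — independent of the other coefficients.
With the change, y* = 1.3/0.01 = 130; it rises from 53.

y* ≈ 130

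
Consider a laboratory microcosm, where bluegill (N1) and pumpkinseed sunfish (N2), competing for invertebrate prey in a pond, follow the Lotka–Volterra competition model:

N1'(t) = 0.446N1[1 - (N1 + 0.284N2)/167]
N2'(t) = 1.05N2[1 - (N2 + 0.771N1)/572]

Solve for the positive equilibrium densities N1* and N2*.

Setting both brackets to zero gives the nullclines N1 + 0.284N2 = 167 and 0.771N1 + N2 = 572.
Substituting N2 = 572 - 0.771N1 into the first: N1(1 - 0.284·0.771) = 167 - 0.284·572.
So N1* = 4.55/0.781 = 5.83, and then N2* = 572 - 0.771·5.83 = 568.

N1* ≈ 5.83, N2* ≈ 568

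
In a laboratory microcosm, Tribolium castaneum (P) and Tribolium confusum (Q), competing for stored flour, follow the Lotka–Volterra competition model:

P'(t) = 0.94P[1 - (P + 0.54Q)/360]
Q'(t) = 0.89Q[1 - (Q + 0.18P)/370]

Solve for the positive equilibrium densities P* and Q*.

Setting both brackets to zero gives the nullclines P + 0.54Q = 360 and 0.18P + Q = 370.
Substituting Q = 370 - 0.18P into the first: P(1 - 0.54·0.18) = 360 - 0.54·370.
So P* = 160/0.903 = 177, and then Q* = 370 - 0.18·177 = 338.

P* ≈ 177, Q* ≈ 338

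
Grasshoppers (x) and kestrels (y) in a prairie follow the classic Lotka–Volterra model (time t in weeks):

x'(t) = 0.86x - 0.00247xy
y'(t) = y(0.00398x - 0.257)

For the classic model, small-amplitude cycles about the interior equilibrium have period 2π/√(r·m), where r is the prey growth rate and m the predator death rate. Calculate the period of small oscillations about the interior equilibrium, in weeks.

T ≈ 13.4 weeks

Here r = 0.86 and m = 0.257, so r·m = 0.221.
ω = √0.221 = 0.47 per week, hence T = 2π/ω ≈ 13.4 weeks.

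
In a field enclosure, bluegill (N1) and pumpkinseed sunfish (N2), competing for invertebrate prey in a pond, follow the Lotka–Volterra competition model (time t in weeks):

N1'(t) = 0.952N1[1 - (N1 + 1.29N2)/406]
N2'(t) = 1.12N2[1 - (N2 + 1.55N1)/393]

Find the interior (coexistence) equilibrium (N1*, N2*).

Setting both brackets to zero gives the nullclines N1 + 1.29N2 = 406 and 1.55N1 + N2 = 393.
Substituting N2 = 393 - 1.55N1 into the first: N1(1 - 1.29·1.55) = 406 - 1.29·393.
So N1* = -101/-1 = 101, and then N2* = 393 - 1.55·101 = 236.

N1* ≈ 101, N2* ≈ 236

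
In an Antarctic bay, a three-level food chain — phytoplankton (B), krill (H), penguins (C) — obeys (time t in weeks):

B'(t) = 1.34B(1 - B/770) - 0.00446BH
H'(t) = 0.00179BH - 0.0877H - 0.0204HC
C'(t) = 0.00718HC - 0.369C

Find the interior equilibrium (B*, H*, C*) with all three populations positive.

From dC/dt = 0: 0.00718H* = 0.369, so H* = 51.4.
From dB/dt = 0: 1.34(1 - B*/770) = 0.00446·51.4, giving B* = 770·(1 - 0.171) = 638.
From dH/dt = 0: 0.00179·638 - 0.0877 = 0.0204C*, so C* = 1.05/0.0204 = 51.7.

B* ≈ 638, H* ≈ 51.4, C* ≈ 51.7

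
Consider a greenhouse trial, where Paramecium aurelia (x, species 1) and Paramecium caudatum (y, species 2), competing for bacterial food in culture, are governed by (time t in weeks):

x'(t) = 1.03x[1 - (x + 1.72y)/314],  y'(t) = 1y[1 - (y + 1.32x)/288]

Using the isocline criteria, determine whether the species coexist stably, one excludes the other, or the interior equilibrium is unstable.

unstable coexistence (outcome depends on initial conditions)

Compare the nullcline intercepts: K1/α12 = 314/1.72 = 183 < K2 = 288; K2/α21 = 288/1.32 = 218 < K1 = 314.
Since both are reversed, neither can invade when rare; the interior point is a saddle.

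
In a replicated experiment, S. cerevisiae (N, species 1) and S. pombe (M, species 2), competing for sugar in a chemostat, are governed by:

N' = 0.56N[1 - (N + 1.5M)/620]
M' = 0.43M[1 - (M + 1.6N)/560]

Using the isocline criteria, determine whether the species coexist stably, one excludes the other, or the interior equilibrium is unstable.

Compare the nullcline intercepts: K1/α12 = 620/1.5 = 413 < K2 = 560; K2/α21 = 560/1.6 = 350 < K1 = 620.
Since both are reversed, neither can invade when rare; the interior point is a saddle.

unstable coexistence (outcome depends on initial conditions)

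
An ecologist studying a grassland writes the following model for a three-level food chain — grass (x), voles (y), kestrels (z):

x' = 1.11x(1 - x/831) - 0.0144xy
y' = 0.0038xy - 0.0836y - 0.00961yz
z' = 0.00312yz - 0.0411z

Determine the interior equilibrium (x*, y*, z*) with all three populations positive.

From dz/dt = 0: 0.00312y* = 0.0411, so y* = 13.2.
From dx/dt = 0: 1.11(1 - x*/831) = 0.0144·13.2, giving x* = 831·(1 - 0.171) = 689.
From dy/dt = 0: 0.0038·689 - 0.0836 = 0.00961z*, so z* = 2.53/0.00961 = 264.

x* ≈ 689, y* ≈ 13.2, z* ≈ 264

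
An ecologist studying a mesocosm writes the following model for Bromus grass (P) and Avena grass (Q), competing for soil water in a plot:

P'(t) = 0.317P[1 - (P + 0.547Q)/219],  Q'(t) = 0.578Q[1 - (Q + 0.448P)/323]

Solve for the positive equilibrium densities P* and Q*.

Setting both brackets to zero gives the nullclines P + 0.547Q = 219 and 0.448P + Q = 323.
Substituting Q = 323 - 0.448P into the first: P(1 - 0.547·0.448) = 219 - 0.547·323.
So P* = 42.3/0.755 = 56.1, and then Q* = 323 - 0.448·56.1 = 298.

P* ≈ 56.1, Q* ≈ 298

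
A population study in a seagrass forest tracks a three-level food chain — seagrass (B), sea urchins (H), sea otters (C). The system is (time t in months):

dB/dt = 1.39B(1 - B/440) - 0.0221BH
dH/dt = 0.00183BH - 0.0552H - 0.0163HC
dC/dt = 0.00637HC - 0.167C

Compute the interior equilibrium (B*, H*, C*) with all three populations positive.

From dC/dt = 0: 0.00637H* = 0.167, so H* = 26.2.
From dB/dt = 0: 1.39(1 - B*/440) = 0.0221·26.2, giving B* = 440·(1 - 0.417) = 257.
From dH/dt = 0: 0.00183·257 - 0.0552 = 0.0163C*, so C* = 0.414/0.0163 = 25.4.

B* ≈ 257, H* ≈ 26.2, C* ≈ 25.4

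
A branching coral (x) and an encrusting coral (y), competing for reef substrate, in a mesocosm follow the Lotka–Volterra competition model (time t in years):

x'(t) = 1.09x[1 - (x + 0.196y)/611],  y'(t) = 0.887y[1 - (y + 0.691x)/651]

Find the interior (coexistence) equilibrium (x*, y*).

Setting both brackets to zero gives the nullclines x + 0.196y = 611 and 0.691x + y = 651.
Substituting y = 651 - 0.691x into the first: x(1 - 0.196·0.691) = 611 - 0.196·651.
So x* = 483/0.865 = 559, and then y* = 651 - 0.691·559 = 265.

x* ≈ 559, y* ≈ 265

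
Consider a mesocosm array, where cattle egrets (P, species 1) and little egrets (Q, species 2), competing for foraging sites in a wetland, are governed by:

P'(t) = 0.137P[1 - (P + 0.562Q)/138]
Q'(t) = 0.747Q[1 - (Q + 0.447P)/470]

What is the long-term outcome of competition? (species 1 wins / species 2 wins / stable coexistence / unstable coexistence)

species 2 excludes species 1

Compare the nullcline intercepts: K1/α12 = 138/0.562 = 246 < K2 = 470; K2/α21 = 470/0.447 = 1050 > K1 = 138.
Since the inequalities point opposite ways, species 2 can invade but species 1 cannot.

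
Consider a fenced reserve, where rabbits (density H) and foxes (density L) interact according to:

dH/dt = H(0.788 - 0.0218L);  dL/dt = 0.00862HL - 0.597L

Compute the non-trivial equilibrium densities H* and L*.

Set dL/dt = 0 with L > 0: 0.00862H - 0.597 = 0, so H* = 0.597/0.00862 = 69.3.
Set dH/dt = 0 with H > 0: 0.788 - 0.0218L = 0, so L* = 0.788/0.0218 = 36.1.

H* ≈ 69.3, L* ≈ 36.1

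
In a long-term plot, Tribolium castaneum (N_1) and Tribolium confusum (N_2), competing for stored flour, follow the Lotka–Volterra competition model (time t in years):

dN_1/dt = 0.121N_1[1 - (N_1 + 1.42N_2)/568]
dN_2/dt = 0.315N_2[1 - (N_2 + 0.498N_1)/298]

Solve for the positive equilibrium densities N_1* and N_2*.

Setting both brackets to zero gives the nullclines N_1 + 1.42N_2 = 568 and 0.498N_1 + N_2 = 298.
Substituting N_2 = 298 - 0.498N_1 into the first: N_1(1 - 1.42·0.498) = 568 - 1.42·298.
So N_1* = 145/0.293 = 495, and then N_2* = 298 - 0.498·495 = 51.7.

N_1* ≈ 495, N_2* ≈ 51.7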